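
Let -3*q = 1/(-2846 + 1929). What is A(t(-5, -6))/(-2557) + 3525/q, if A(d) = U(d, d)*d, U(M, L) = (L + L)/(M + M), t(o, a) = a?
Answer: 24795932181/2557 ≈ 9.6973e+6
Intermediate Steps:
q = 1/2751 (q = -1/(3*(-2846 + 1929)) = -1/3/(-917) = -1/3*(-1/917) = 1/2751 ≈ 0.00036350)
U(M, L) = L/M (U(M, L) = (2*L)/((2*M)) = (2*L)*(1/(2*M)) = L/M)
A(d) = d (A(d) = (d/d)*d = 1*d = d)
A(t(-5, -6))/(-2557) + 3525/q = -6/(-2557) + 3525/(1/2751) = -6*(-1/2557) + 3525*2751 = 6/2557 + 9697275 = 24795932181/2557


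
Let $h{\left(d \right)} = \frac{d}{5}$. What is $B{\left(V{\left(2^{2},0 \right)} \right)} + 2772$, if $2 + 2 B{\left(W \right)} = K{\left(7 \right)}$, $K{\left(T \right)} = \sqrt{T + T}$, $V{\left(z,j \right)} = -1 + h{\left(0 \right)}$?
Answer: $2771 + \frac{\sqrt{14}}{2} \approx 2772.9$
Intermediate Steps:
$h{\left(d \right)} = \frac{d}{5}$ ($h{\left(d \right)} = d \frac{1}{5} = \frac{d}{5}$)
$V{\left(z,j \right)} = -1$ ($V{\left(z,j \right)} = -1 + \frac{1}{5} \cdot 0 = -1 + 0 = -1$)
$K{\left(T \right)} = \sqrt{2} \sqrt{T}$ ($K{\left(T \right)} = \sqrt{2 T} = \sqrt{2} \sqrt{T}$)
$B{\left(W \right)} = -1 + \frac{\sqrt{14}}{2}$ ($B{\left(W \right)} = -1 + \frac{\sqrt{2} \sqrt{7}}{2} = -1 + \frac{\sqrt{14}}{2}$)
$B{\left(V{\left(2^{2},0 \right)} \right)} + 2772 = \left(-1 + \frac{\sqrt{14}}{2}\right) + 2772 = 2771 + \frac{\sqrt{14}}{2}$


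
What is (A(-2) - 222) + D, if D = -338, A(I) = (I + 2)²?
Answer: -560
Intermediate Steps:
A(I) = (2 + I)²
(A(-2) - 222) + D = ((2 - 2)² - 222) - 338 = (0² - 222) - 338 = (0 - 222) - 338 = -222 - 338 = -560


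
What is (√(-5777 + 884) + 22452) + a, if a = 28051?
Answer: 50503 + I*√4893 ≈ 50503.0 + 69.95*I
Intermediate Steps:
(√(-5777 + 884) + 22452) + a = (√(-5777 + 884) + 22452) + 28051 = (√(-4893) + 22452) + 28051 = (I*√4893 + 22452) + 28051 = (22452 + I*√4893) + 28051 = 50503 + I*√4893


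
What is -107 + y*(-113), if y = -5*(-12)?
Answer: -6887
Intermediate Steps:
y = 60
-107 + y*(-113) = -107 + 60*(-113) = -107 - 6780 = -6887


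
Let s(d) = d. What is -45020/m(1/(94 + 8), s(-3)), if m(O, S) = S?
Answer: 45020/3 ≈ 15007.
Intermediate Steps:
-45020/m(1/(94 + 8), s(-3)) = -45020/(-3) = -45020*(-⅓) = 45020/3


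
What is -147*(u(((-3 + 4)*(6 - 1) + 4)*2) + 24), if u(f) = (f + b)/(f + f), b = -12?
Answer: -7105/2 ≈ -3552.5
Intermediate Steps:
u(f) = (-12 + f)/(2*f) (u(f) = (f - 12)/(f + f) = (-12 + f)/((2*f)) = (-12 + f)*(1/(2*f)) = (-12 + f)/(2*f))
-147*(u(((-3 + 4)*(6 - 1) + 4)*2) + 24) = -147*((-12 + ((-3 + 4)*(6 - 1) + 4)*2)/(2*((((-3 + 4)*(6 - 1) + 4)*2))) + 24) = -147*((-12 + (1*5 + 4)*2)/(2*(((1*5 + 4)*2))) + 24) = -147*((-12 + (5 + 4)*2)/(2*(((5 + 4)*2))) + 24) = -147*((-12 + 9*2)/(2*((9*2))) + 24) = -147*((1/2)*(-12 + 18)/18 + 24) = -147*((1/2)*(1/18)*6 + 24) = -147*(1/6 + 24) = -147*145/6 = -7105/2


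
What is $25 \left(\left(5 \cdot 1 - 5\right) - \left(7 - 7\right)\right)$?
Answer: $0$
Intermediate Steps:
$25 \left(\left(5 \cdot 1 - 5\right) - \left(7 - 7\right)\right) = 25 \left(\left(5 - 5\right) - 0\right) = 25 \left(0 + 0\right) = 25 \cdot 0 = 0$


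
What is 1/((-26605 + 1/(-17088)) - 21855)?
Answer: -17088/828084481 ≈ -2.0636e-5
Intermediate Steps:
1/((-26605 + 1/(-17088)) - 21855) = 1/((-26605 - 1/17088) - 21855) = 1/(-454626241/17088 - 21855) = 1/(-828084481/17088) = -17088/828084481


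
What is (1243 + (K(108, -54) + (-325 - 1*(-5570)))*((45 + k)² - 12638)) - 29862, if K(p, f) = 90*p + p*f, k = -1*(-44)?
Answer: -43108980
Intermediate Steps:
k = 44
K(p, f) = 90*p + f*p
(1243 + (K(108, -54) + (-325 - 1*(-5570)))*((45 + k)² - 12638)) - 29862 = (1243 + (108*(90 - 54) + (-325 - 1*(-5570)))*((45 + 44)² - 12638)) - 29862 = (1243 + (108*36 + (-325 + 5570))*(89² - 12638)) - 29862 = (1243 + (3888 + 5245)*(7921 - 12638)) - 29862 = (1243 + 9133*(-4717)) - 29862 = (1243 - 43080361) - 29862 = -43079118 - 29862 = -43108980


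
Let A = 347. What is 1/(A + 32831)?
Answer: 1/33178 ≈ 3.0140e-5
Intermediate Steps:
1/(A + 32831) = 1/(347 + 32831) = 1/33178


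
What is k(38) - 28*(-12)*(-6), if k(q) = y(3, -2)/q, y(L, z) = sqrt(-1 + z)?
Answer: -2016 + I*sqrt(3)/38 ≈ -2016.0 + 0.04558*I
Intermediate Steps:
k(q) = I*sqrt(3)/q (k(q) = sqrt(-1 - 2)/q = sqrt(-3)/q = (I*sqrt(3))/q = I*sqrt(3)/q)
k(38) - 28*(-12)*(-6) = I*sqrt(3)/38 - 28*(-12)*(-6) = I*sqrt(3)*(1/38) + 336*(-6) = I*sqrt(3)/38 - 2016 = -2016 + I*sqrt(3)/38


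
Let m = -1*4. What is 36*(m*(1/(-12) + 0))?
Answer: 12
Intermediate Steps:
m = -4
36*(m*(1/(-12) + 0)) = 36*(-4*(1/(-12) + 0)) = 36*(-4*(-1/12 + 0)) = 36*(-4*(-1/12)) = 36*(⅓) = 12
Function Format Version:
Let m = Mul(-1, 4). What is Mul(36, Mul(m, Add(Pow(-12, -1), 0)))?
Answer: 12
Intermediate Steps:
m = -4
Mul(36, Mul(m, Add(Pow(-12, -1), 0))) = Mul(36, Mul(-4, Add(Pow(-12, -1), 0))) = Mul(36, Mul(-4, Add(Rational(-1, 12), 0))) = Mul(36, Mul(-4, Rational(-1, 12))) = Mul(36, Rational(1, 3)) = 12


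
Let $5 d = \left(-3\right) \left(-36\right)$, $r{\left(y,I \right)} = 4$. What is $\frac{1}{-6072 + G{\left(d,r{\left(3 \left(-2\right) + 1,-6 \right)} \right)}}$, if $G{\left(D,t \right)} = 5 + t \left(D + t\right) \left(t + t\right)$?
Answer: $- \frac{5}{26239} \approx -0.00019056$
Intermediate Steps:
$d = \frac{108}{5}$ ($d = \frac{\left(-3\right) \left(-36\right)}{5} = \frac{1}{5} \cdot 108 = \frac{108}{5} \approx 21.6$)
$G{\left(D,t \right)} = 5 + 2 t^{2} \left(D + t\right)$ ($G{\left(D,t \right)} = 5 + t \left(D + t\right) 2 t = 5 + t 2 t \left(D + t\right) = 5 + 2 t^{2} \left(D + t\right)$)
$\frac{1}{-6072 + G{\left(d,r{\left(3 \left(-2\right) + 1,-6 \right)} \right)}} = \frac{1}{-6072 + \left(5 + 2 \cdot 4^{3} + 2 \cdot \frac{108}{5} \cdot 4^{2}\right)} = \frac{1}{-6072 + \left(5 + 2 \cdot 64 + 2 \cdot \frac{108}{5} \cdot 16\right)} = \frac{1}{-6072 + \left(5 + 128 + \frac{3456}{5}\right)} = \frac{1}{-6072 + \frac{4121}{5}} = \frac{1}{- \frac{26239}{5}} = - \frac{5}{26239}$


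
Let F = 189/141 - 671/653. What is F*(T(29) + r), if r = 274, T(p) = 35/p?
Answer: 76633562/890039 ≈ 86.101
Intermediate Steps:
F = 9602/30691 (F = 189*(1/141) - 671*1/653 = 63/47 - 671/653 = 9602/30691 ≈ 0.31286)
F*(T(29) + r) = 9602*(35/29 + 274)/30691 = (9602/30691)*(7981/29) = 76633562/890039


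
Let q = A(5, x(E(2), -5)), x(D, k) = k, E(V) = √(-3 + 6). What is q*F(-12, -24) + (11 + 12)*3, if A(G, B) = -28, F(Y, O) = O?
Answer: 741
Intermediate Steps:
E(V) = √3
q = -28
q*F(-12, -24) + (11 + 12)*3 = -28*(-24) + (11 + 12)*3 = 672 + 23*3 = 672 + 69 = 741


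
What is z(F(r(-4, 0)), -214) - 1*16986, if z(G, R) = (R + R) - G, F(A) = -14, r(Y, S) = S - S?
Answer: -17400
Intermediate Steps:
r(Y, S) = 0
z(G, R) = -G + 2*R (z(G, R) = 2*R - G = -G + 2*R)
z(F(r(-4, 0)), -214) - 1*16986 = (-1*(-14) + 2*(-214)) - 1*16986 = (14 - 428) - 16986 = -414 - 16986 = -17400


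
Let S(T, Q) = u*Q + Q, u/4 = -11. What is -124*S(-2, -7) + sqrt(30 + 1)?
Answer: -37324 + sqrt(31) ≈ -37318.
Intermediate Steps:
u = -44 (u = 4*(-11) = -44)
S(T, Q) = -43*Q (S(T, Q) = -44*Q + Q = -43*Q)
-124*S(-2, -7) + sqrt(30 + 1) = -(-5332)*(-7) + sqrt(30 + 1) = -124*301 + sqrt(31) = -37324 + sqrt(31)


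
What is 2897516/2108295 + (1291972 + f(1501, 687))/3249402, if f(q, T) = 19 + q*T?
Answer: 183501780089/87829461405 ≈ 2.0893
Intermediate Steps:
f(q, T) = 19 + T*q
2897516/2108295 + (1291972 + f(1501, 687))/3249402 = 2897516/2108295 + (1291972 + (19 + 687*1501))/3249402 = 2897516*(1/2108295) + (1291972 + (19 + 1031187))*(1/3249402) = 2897516/2108295 + (1291972 + 1031206)*(1/3249402) = 2897516/2108295 + 2323178*(1/3249402) = 2897516/2108295 + 89353/124977 = 183501780089/87829461405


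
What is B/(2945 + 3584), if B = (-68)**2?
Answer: 4624/6529 ≈ 0.70823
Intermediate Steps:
B = 4624
B/(2945 + 3584) = 4624/(2945 + 3584) = 4624/6529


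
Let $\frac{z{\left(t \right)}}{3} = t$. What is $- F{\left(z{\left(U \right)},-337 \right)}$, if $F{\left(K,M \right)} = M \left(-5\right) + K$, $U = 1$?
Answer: $-1688$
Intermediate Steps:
$z{\left(t \right)} = 3 t$
$F{\left(K,M \right)} = K - 5 M$ ($F{\left(K,M \right)} = - 5 M + K = K - 5 M$)
$- F{\left(z{\left(U \right)},-337 \right)} = - (3 \cdot 1 - -1685) = - (3 + 1685) = \left(-1\right) 1688 = -1688$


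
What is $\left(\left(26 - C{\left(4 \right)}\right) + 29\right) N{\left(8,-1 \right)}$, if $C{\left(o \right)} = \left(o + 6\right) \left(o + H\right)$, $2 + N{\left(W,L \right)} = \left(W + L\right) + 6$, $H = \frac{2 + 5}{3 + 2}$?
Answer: $11$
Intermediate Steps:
$H = \frac{7}{5} \approx 1.4$
$N{\left(W,L \right)} = 4 + L + W$ ($N{\left(W,L \right)} = -2 + \left(\left(W + L\right) + 6\right) = -2 + \left(\left(L + W\right) + 6\right) = -2 + \left(6 + L + W\right) = 4 + L + W$)
$C{\left(o \right)} = \left(6 + o\right) \left(\frac{7}{5} + o\right)$ ($C{\left(o \right)} = \left(o + 6\right) \left(o + \frac{7}{5}\right) = \left(6 + o\right) \left(\frac{7}{5} + o\right)$)
$\left(\left(26 - C{\left(4 \right)}\right) + 29\right) N{\left(8,-1 \right)} = \left(\left(26 - \left(\frac{42}{5} + 4^{2} + \frac{37}{5} \cdot 4\right)\right) + 29\right) \left(4 - 1 + 8\right) = \left(\left(26 - \left(\frac{42}{5} + 16 + \frac{148}{5}\right)\right) + 29\right) 11 = \left(\left(26 - 54\right) + 29\right) 11 = \left(-28 + 29\right) 11 = 1 \cdot 11 = 11$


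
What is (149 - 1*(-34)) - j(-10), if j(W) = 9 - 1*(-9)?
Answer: 165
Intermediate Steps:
j(W) = 18 (j(W) = 9 + 9 = 18)
(149 - 1*(-34)) - j(-10) = (149 - 1*(-34)) - 1*18 = (149 + 34) - 18 = 183 - 18 = 165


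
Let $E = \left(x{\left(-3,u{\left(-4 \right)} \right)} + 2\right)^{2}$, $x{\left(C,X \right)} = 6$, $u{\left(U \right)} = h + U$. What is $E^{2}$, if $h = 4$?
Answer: $4096$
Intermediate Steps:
$u{\left(U \right)} = 4 + U$
$E = 64$ ($E = \left(6 + 2\right)^{2} = 8^{2} = 64$)
$E^{2} = 64^{2} = 4096$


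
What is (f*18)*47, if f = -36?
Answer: -30456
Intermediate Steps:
(f*18)*47 = -36*18*47 = -648*47 = -30456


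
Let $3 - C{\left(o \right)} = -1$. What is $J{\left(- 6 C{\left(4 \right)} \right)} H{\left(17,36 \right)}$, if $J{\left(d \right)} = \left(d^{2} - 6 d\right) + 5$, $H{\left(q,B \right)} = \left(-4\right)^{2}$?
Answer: $11600$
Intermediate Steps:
$C{\left(o \right)} = 4$ ($C{\left(o \right)} = 3 - -1 = 3 + 1 = 4$)
$H{\left(q,B \right)} = 16$
$J{\left(d \right)} = 5 + d^{2} - 6 d$
$J{\left(- 6 C{\left(4 \right)} \right)} H{\left(17,36 \right)} = \left(5 + \left(\left(-6\right) 4\right)^{2} - 6 \left(\left(-6\right) 4\right)\right) 16 = \left(5 + \left(-24\right)^{2} - -144\right) 16 = \left(5 + 576 + 144\right) 16 = 725 \cdot 16 = 11600$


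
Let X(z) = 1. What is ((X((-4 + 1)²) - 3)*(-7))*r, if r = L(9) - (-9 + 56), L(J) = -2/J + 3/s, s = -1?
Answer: -6328/9 ≈ -703.11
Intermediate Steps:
L(J) = -3 - 2/J (L(J) = -2/J + 3/(-1) = -2/J + 3*(-1) = -2/J - 3 = -3 - 2/J)
r = -452/9 (r = (-3 - 2/9) - (-9 + 56) = (-3 - 2*⅑) - 1*47 = (-3 - 2/9) - 47 = -29/9 - 47 = -452/9 ≈ -50.222)
((X((-4 + 1)²) - 3)*(-7))*r = ((1 - 3)*(-7))*(-452/9) = -2*(-7)*(-452/9) = 14*(-452/9) = -6328/9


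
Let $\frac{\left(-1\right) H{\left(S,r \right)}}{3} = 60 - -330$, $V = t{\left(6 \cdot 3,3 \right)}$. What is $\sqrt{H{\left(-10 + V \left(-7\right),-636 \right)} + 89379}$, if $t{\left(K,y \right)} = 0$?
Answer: $297$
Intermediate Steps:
$V = 0$
$H{\left(S,r \right)} = -1170$ ($H{\left(S,r \right)} = - 3 \left(60 - -330\right) = - 3 \left(60 + 330\right) = \left(-3\right) 390 = -1170$)
$\sqrt{H{\left(-10 + V \left(-7\right),-636 \right)} + 89379} = \sqrt{-1170 + 89379} = \sqrt{88209} = 297$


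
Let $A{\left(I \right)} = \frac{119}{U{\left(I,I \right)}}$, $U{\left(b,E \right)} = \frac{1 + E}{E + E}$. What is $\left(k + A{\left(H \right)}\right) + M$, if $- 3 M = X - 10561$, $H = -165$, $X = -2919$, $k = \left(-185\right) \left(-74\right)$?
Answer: $\frac{4532005}{246} \approx 18423.0$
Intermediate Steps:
$k = 13690$
$U{\left(b,E \right)} = \frac{1 + E}{2 E}$
$A{\left(I \right)} = \frac{238 I}{1 + I}$ ($A{\left(I \right)} = \frac{119}{\frac{1}{2} \frac{1}{I} \left(1 + I\right)} = 119 \frac{2 I}{1 + I} = \frac{238 I}{1 + I}$)
$M = \frac{13480}{3}$ ($M = - \frac{-2919 - 10561}{3} = \left(- \frac{1}{3}\right) \left(-13480\right) = \frac{13480}{3} \approx 4493.3$)
$\left(k + A{\left(H \right)}\right) + M = \left(13690 + 238 \left(-165\right) \frac{1}{1 - 165}\right) + \frac{13480}{3} = \left(13690 + 238 \left(-165\right) \frac{1}{-164}\right) + \frac{13480}{3} = \left(13690 + 238 \left(-165\right) \left(- \frac{1}{164}\right)\right) + \frac{13480}{3} = \left(13690 + \frac{19635}{82}\right) + \frac{13480}{3} = \frac{1142215}{82} + \frac{13480}{3} = \frac{4532005}{246}$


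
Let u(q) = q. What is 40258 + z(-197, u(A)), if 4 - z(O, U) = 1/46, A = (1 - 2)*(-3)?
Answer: 1852051/46 ≈ 40262.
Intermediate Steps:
A = 3 (A = -1*(-3) = 3)
z(O, U) = 183/46 (z(O, U) = 4 - 1/46 = 183/46)
40258 + z(-197, u(A)) = 40258 + 183/46 = 1852051/46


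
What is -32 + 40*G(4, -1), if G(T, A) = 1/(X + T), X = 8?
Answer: -86/3 ≈ -28.667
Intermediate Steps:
G(T, A) = 1/(8 + T)
-32 + 40*G(4, -1) = -32 + 40/(8 + 4) = -32 + 40/12 = -32 + 40*(1/12) = -32 + 10/3 = -86/3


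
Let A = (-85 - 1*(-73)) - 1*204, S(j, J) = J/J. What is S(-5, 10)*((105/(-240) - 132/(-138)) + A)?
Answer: -79297/368 ≈ -215.48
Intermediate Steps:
S(j, J) = 1
A = -216 (A = (-85 + 73) - 204 = -12 - 204 = -216)
S(-5, 10)*((105/(-240) - 132/(-138)) + A) = 1*((105/(-240) - 132/(-138)) - 216) = 1*((105*(-1/240) - 132*(-1/138)) - 216) = 1*((-7/16 + 22/23) - 216) = 1*(191/368 - 216) = 1*(-79297/368) = -79297/368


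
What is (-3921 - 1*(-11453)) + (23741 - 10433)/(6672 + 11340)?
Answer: 11306641/1501 ≈ 7532.7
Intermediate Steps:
(-3921 - 1*(-11453)) + (23741 - 10433)/(6672 + 11340) = (-3921 + 11453) + 13308/18012 = 7532 + 13308*(1/18012) = 7532 + 1109/1501 = 11306641/1501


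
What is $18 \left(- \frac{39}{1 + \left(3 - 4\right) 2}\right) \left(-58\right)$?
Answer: $-40716$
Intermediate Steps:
$18 \left(- \frac{39}{1 + \left(3 - 4\right) 2}\right) \left(-58\right) = 18 \left(- \frac{39}{1 - 2}\right) \left(-58\right) = 18 \left(- \frac{39}{-1}\right) \left(-58\right) = 18 \left(\left(-39\right) \left(-1\right)\right) \left(-58\right) = 18 \cdot 39 \left(-58\right) = 702 \left(-58\right) = -40716$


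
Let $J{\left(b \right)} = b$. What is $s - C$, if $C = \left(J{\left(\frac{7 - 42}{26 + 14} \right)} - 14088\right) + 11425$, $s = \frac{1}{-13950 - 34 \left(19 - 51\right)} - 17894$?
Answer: $- \frac{783559475}{51448} \approx -15230.0$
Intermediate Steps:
$s = - \frac{230152629}{12862}$ ($s = \frac{1}{-13950 - -1088} - 17894 = \frac{1}{-13950 + 1088} - 17894 = \frac{1}{-12862} - 17894 = - \frac{1}{12862} - 17894 = - \frac{230152629}{12862} \approx -17894.0$)
$C = - \frac{21311}{8}$ ($C = \left(\frac{7 - 42}{26 + 14} - 14088\right) + 11425 = \left(- \frac{35}{40} - 14088\right) + 11425 = \left(\left(-35\right) \frac{1}{40} - 14088\right) + 11425 = \left(- \frac{7}{8} - 14088\right) + 11425 = - \frac{112711}{8} + 11425 = - \frac{21311}{8} \approx -2663.9$)
$s - C = - \frac{230152629}{12862} - - \frac{21311}{8} = - \frac{230152629}{12862} + \frac{21311}{8} = - \frac{783559475}{51448}$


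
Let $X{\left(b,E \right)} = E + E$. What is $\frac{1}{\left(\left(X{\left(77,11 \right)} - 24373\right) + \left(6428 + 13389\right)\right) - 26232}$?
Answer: $- \frac{1}{30766} \approx -3.2503 \cdot 10^{-5}$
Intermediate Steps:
$X{\left(b,E \right)} = 2 E$
$\frac{1}{\left(\left(X{\left(77,11 \right)} - 24373\right) + \left(6428 + 13389\right)\right) - 26232} = \frac{1}{\left(\left(2 \cdot 11 - 24373\right) + \left(6428 + 13389\right)\right) - 26232} = \frac{1}{\left(\left(22 - 24373\right) + 19817\right) - 26232} = \frac{1}{\left(-24351 + 19817\right) - 26232} = \frac{1}{-4534 - 26232} = \frac{1}{-30766} = - \frac{1}{30766}$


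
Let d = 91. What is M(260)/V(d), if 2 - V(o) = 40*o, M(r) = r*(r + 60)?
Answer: -41600/1819 ≈ -22.870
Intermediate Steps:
M(r) = r*(60 + r)
V(o) = 2 - 40*o
M(260)/V(d) = (260*(60 + 260))/(2 - 40*91) = (260*320)/(2 - 3640) = 83200/(-3638) = 83200*(-1/3638) = -41600/1819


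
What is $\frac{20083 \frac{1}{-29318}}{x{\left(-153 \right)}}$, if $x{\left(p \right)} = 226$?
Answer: $- \frac{20083}{6625868} \approx -0.003031$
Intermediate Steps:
$\frac{20083 \frac{1}{-29318}}{x{\left(-153 \right)}} = \frac{20083 \frac{1}{-29318}}{226} = 20083 \left(- \frac{1}{29318}\right) \frac{1}{226} = \left(- \frac{20083}{29318}\right) \frac{1}{226} = - \frac{20083}{6625868}$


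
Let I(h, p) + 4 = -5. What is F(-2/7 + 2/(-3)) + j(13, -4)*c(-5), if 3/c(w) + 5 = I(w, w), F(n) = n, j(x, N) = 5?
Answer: -85/42 ≈ -2.0238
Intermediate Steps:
I(h, p) = -9 (I(h, p) = -4 - 5 = -9)
c(w) = -3/14 (c(w) = 3/(-5 - 9) = 3/(-14) = 3*(-1/14) = -3/14)
F(-2/7 + 2/(-3)) + j(13, -4)*c(-5) = (-2/7 + 2/(-3)) + 5*(-3/14) = (-2*⅐ + 2*(-⅓)) - 15/14 = (-2/7 - ⅔) - 15/14 = -20/21 - 15/14 = -85/42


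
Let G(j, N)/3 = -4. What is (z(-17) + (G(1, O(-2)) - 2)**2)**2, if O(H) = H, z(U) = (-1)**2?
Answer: 38809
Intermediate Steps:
z(U) = 1
G(j, N) = -12 (G(j, N) = 3*(-4) = -12)
(z(-17) + (G(1, O(-2)) - 2)**2)**2 = (1 + (-12 - 2)**2)**2 = (1 + (-14)**2)**2 = (1 + 196)**2 = 197**2 = 38809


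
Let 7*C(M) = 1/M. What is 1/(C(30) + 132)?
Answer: 210/27721 ≈ 0.0075755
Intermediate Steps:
C(M) = 1/(7*M)
1/(C(30) + 132) = 1/((⅐)/30 + 132) = 1/((⅐)*(1/30) + 132) = 1/(1/210 + 132) = 1/(27721/210) = 210/27721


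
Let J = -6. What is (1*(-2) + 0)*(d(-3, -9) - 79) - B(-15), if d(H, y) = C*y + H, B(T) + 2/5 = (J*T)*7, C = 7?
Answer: -1698/5 ≈ -339.60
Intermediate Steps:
B(T) = -⅖ - 42*T (B(T) = -⅖ - 6*T*7 = -⅖ - 42*T)
d(H, y) = H + 7*y (d(H, y) = 7*y + H = H + 7*y)
(1*(-2) + 0)*(d(-3, -9) - 79) - B(-15) = (1*(-2) + 0)*((-3 + 7*(-9)) - 79) - (-⅖ - 42*(-15)) = (-2 + 0)*((-3 - 63) - 79) - (-⅖ + 630) = -2*(-66 - 79) - 1*3148/5 = -2*(-145) - 3148/5 = 290 - 3148/5 = -1698/5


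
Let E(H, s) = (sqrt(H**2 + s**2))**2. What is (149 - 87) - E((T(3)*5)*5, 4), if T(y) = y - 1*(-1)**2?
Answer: -2454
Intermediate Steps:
T(y) = -1 + y (T(y) = y - 1*1 = y - 1 = -1 + y)
E(H, s) = H**2 + s**2
(149 - 87) - E((T(3)*5)*5, 4) = (149 - 87) - ((((-1 + 3)*5)*5)**2 + 4**2) = 62 - (((2*5)*5)**2 + 16) = 62 - ((10*5)**2 + 16) = 62 - (50**2 + 16) = 62 - (2500 + 16) = 62 - 1*2516 = 62 - 2516 = -2454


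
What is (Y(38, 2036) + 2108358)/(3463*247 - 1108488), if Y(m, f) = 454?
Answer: -2108812/253127 ≈ -8.3310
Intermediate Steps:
(Y(38, 2036) + 2108358)/(3463*247 - 1108488) = (454 + 2108358)/(3463*247 - 1108488) = 2108812/(855361 - 1108488) = 2108812/(-253127) = 2108812*(-1/253127) = -2108812/253127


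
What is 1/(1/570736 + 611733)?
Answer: 570736/349138045489 ≈ 1.6347e-6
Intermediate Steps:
1/(1/570736 + 611733) = 1/(349138045489/570736) = 570736/349138045489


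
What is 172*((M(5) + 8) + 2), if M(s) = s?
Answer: 2580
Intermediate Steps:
172*((M(5) + 8) + 2) = 172*((5 + 8) + 2) = 172*(13 + 2) = 172*15 = 2580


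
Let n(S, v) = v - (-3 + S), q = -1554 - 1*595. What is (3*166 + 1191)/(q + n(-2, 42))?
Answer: -1689/2102 ≈ -0.80352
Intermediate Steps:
q = -2149 (q = -1554 - 595 = -2149)
n(S, v) = 3 + v - S (n(S, v) = v + (3 - S) = 3 + v - S)
(3*166 + 1191)/(q + n(-2, 42)) = (3*166 + 1191)/(-2149 + (3 + 42 - 1*(-2))) = (498 + 1191)/(-2149 + (3 + 42 + 2)) = 1689/(-2149 + 47) = 1689/(-2102) = 1689*(-1/2102) = -1689/2102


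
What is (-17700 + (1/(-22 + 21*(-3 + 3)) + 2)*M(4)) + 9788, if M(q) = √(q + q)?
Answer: -7912 + 43*√2/11 ≈ -7906.5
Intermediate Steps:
M(q) = √2*√q (M(q) = √(2*q) = √2*√q)
(-17700 + (1/(-22 + 21*(-3 + 3)) + 2)*M(4)) + 9788 = (-17700 + (1/(-22 + 21*(-3 + 3)) + 2)*(√2*√4)) + 9788 = (-17700 + (1/(-22 + 21*0) + 2)*(√2*2)) + 9788 = (-17700 + (1/(-22 + 0) + 2)*(2*√2)) + 9788 = (-17700 + (1/(-22) + 2)*(2*√2)) + 9788 = (-17700 + (-1/22 + 2)*(2*√2)) + 9788 = (-17700 + 43*(2*√2)/22) + 9788 = (-17700 + 43*√2/11) + 9788 = -7912 + 43*√2/11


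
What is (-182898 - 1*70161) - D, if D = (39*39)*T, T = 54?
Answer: -335193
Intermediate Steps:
D = 82134 (D = (39*39)*54 = 1521*54 = 82134)
(-182898 - 1*70161) - D = (-182898 - 1*70161) - 1*82134 = (-182898 - 70161) - 82134 = -253059 - 82134 = -335193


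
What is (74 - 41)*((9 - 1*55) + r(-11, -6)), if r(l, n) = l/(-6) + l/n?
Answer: -1397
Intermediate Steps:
r(l, n) = -l/6 + l/n (r(l, n) = l*(-1/6) + l/n = -l/6 + l/n)
(74 - 41)*((9 - 1*55) + r(-11, -6)) = (74 - 41)*((9 - 1*55) + (-1/6*(-11) - 11/(-6))) = 33*((9 - 55) + (11/6 - 11*(-1/6))) = 33*(-46 + (11/6 + 11/6)) = 33*(-46 + 11/3) = 33*(-127/3) = -1397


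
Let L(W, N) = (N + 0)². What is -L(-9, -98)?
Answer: -9604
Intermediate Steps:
L(W, N) = N²
-L(-9, -98) = -1*(-98)² = -1*9604 = -9604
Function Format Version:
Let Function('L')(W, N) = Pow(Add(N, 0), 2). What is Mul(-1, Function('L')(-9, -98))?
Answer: -9604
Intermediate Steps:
Function('L')(W, N) = Pow(N, 2)
Mul(-1, Function('L')(-9, -98)) = Mul(-1, Pow(-98, 2)) = Mul(-1, 9604) = -9604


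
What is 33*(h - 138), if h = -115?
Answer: -8349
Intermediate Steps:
33*(h - 138) = 33*(-115 - 138) = 33*(-253) = -8349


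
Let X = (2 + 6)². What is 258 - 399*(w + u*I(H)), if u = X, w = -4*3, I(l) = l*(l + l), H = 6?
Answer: -1833546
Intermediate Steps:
I(l) = 2*l² (I(l) = l*(2*l) = 2*l²)
w = -12
X = 64 (X = 8² = 64)
u = 64
258 - 399*(w + u*I(H)) = 258 - 399*(-12 + 64*(2*6²)) = 258 - 399*(-12 + 64*(2*36)) = 258 - 399*(-12 + 64*72) = 258 - 399*(-12 + 4608) = 258 - 399*4596 = 258 - 1833804 = -1833546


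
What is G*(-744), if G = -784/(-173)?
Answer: -583296/173 ≈ -3371.7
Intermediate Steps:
G = 784/173 (G = -784*(-1/173) = 784/173 ≈ 4.5318)
G*(-744) = (784/173)*(-744) = -583296/173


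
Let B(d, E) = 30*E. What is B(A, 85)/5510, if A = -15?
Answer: 255/551 ≈ 0.46279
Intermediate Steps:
B(A, 85)/5510 = (30*85)/5510 = 2550*(1/5510) = 255/551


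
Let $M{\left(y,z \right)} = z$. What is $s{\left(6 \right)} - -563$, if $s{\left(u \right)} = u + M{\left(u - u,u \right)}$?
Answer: $575$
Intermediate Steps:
$s{\left(u \right)} = 2 u$ ($s{\left(u \right)} = u + u = 2 u$)
$s{\left(6 \right)} - -563 = 2 \cdot 6 - -563 = 12 + 563 = 575$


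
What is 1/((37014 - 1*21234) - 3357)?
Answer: 1/12423 ≈ 8.0496e-5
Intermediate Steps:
1/((37014 - 1*21234) - 3357) = 1/((37014 - 21234) - 3357) = 1/(15780 - 3357) = 1/12423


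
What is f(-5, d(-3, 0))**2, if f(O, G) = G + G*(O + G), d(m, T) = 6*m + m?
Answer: 275625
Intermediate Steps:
d(m, T) = 7*m
f(O, G) = G + G*(G + O)
f(-5, d(-3, 0))**2 = ((7*(-3))*(1 + 7*(-3) - 5))**2 = (-21*(1 - 21 - 5))**2 = (-21*(-25))**2 = 525**2 = 275625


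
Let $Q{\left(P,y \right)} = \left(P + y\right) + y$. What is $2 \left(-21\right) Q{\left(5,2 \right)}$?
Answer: $-378$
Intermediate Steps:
$Q{\left(P,y \right)} = P + 2 y$
$2 \left(-21\right) Q{\left(5,2 \right)} = 2 \left(-21\right) \left(5 + 2 \cdot 2\right) = - 42 \left(5 + 4\right) = \left(-42\right) 9 = -378$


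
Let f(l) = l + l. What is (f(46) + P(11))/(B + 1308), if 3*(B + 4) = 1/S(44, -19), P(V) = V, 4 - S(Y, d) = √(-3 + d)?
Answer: 45935940/581573569 - 309*I*√22/581573569 ≈ 0.078986 - 2.4921e-6*I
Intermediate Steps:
S(Y, d) = 4 - √(-3 + d)
f(l) = 2*l
B = -4 + 1/(3*(4 - I*√22)) (B = -4 + 1/(3*(4 - √(-3 - 19))) = -4 + 1/(3*(4 - √(-22))) = -4 + 1/(3*(4 - I*√22)) ≈ -3.9649 + 0.041144*I)
(f(46) + P(11))/(B + 1308) = (2*46 + 11)/((-226/57 + I*√22/114) + 1308) = (92 + 11)/(74330/57 + I*√22/114) = 103/(74330/57 + I*√22/114)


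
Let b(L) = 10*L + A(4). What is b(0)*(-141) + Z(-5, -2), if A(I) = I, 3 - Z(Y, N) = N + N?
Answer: -557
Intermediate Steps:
Z(Y, N) = 3 - 2*N (Z(Y, N) = 3 - (N + N) = 3 - 2*N)
b(L) = 4 + 10*L (b(L) = 10*L + 4 = 4 + 10*L)
b(0)*(-141) + Z(-5, -2) = (4 + 10*0)*(-141) + (3 - 2*(-2)) = (4 + 0)*(-141) + (3 + 4) = 4*(-141) + 7 = -564 + 7 = -557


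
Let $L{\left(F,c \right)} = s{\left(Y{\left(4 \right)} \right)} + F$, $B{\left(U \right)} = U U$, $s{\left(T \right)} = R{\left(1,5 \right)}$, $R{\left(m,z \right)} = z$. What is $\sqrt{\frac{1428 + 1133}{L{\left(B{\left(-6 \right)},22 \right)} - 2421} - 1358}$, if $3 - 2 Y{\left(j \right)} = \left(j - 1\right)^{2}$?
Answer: $\frac{i \sqrt{1924587595}}{1190} \approx 36.866 i$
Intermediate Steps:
$Y{\left(j \right)} = \frac{3}{2} - \frac{\left(-1 + j\right)^{2}}{2}$ ($Y{\left(j \right)} = \frac{3}{2} - \frac{\left(j - 1\right)^{2}}{2} = \frac{3}{2} - \frac{\left(-1 + j\right)^{2}}{2}$)
$s{\left(T \right)} = 5$
$B{\left(U \right)} = U^{2}$
$L{\left(F,c \right)} = 5 + F$
$\sqrt{\frac{1428 + 1133}{L{\left(B{\left(-6 \right)},22 \right)} - 2421} - 1358} = \sqrt{\frac{1428 + 1133}{\left(5 + \left(-6\right)^{2}\right) - 2421} - 1358} = \sqrt{\frac{2561}{\left(5 + 36\right) - 2421} - 1358} = \sqrt{\frac{2561}{41 - 2421} - 1358} = \sqrt{\frac{2561}{-2380} - 1358} = \sqrt{2561 \left(- \frac{1}{2380}\right) - 1358} = \sqrt{- \frac{2561}{2380} - 1358} = \sqrt{- \frac{3234601}{2380}} = \frac{i \sqrt{1924587595}}{1190}$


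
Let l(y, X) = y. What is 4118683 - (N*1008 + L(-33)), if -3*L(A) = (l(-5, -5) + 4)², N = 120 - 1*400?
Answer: 13202770/3 ≈ 4.4009e+6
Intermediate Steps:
N = -280 (N = 120 - 400 = -280)
L(A) = -⅓ (L(A) = -(-5 + 4)²/3 = -⅓*(-1)² = -⅓*1 = -⅓)
4118683 - (N*1008 + L(-33)) = 4118683 - (-280*1008 - ⅓) = 4118683 - (-282240 - ⅓) = 4118683 - 1*(-846721/3) = 4118683 + 846721/3 = 13202770/3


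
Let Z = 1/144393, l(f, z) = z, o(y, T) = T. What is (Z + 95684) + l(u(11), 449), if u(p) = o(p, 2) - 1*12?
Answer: 13880932270/144393 ≈ 96133.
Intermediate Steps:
u(p) = -10 (u(p) = 2 - 1*12 = 2 - 12 = -10)
Z = 1/144393 ≈ 6.9255e-6
(Z + 95684) + l(u(11), 449) = (1/144393 + 95684) + 449 = 13816099813/144393 + 449 = 13880932270/144393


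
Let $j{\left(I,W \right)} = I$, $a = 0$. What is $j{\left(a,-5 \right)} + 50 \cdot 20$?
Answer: $1000$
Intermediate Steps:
$j{\left(a,-5 \right)} + 50 \cdot 20 = 0 + 50 \cdot 20 = 0 + 1000 = 1000$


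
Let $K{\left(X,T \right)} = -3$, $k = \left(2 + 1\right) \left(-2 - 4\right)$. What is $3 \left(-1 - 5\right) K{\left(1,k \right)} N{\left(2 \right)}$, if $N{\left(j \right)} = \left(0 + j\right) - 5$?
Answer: $-162$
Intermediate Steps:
$N{\left(j \right)} = -5 + j$ ($N{\left(j \right)} = j - 5 = -5 + j$)
$k = -18$ ($k = 3 \left(-6\right) = -18$)
$3 \left(-1 - 5\right) K{\left(1,k \right)} N{\left(2 \right)} = 3 \left(-1 - 5\right) \left(-3\right) \left(-5 + 2\right) = 3 \left(-6\right) \left(-3\right) \left(-3\right) = \left(-18\right) \left(-3\right) \left(-3\right) = 54 \left(-3\right) = -162$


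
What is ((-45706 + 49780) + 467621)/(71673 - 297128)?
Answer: -94339/45091 ≈ -2.0922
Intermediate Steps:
((-45706 + 49780) + 467621)/(71673 - 297128) = (4074 + 467621)/(-225455) = 471695*(-1/225455) = -94339/45091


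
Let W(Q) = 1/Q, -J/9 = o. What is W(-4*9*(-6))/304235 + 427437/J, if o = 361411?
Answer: -3120990735269/23750037126360 ≈ -0.13141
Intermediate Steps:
J = -3252699 (J = -9*361411 = -3252699)
W(-4*9*(-6))/304235 + 427437/J = 1/((-4*9*(-6))*304235) + 427437/(-3252699) = (1/304235)/(-36*(-6)) + 427437*(-1/3252699) = (1/304235)/216 - 47493/361411 = (1/216)*(1/304235) - 47493/361411 = 1/65714760 - 47493/361411 = -3120990735269/23750037126360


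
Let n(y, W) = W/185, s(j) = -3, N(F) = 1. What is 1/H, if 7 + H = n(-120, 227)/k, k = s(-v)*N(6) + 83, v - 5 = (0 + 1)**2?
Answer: -14800/103373 ≈ -0.14317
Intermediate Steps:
v = 6 (v = 5 + (0 + 1)**2 = 5 + 1**2 = 5 + 1 = 6)
n(y, W) = W/185 (n(y, W) = W*(1/185) = W/185)
k = 80 (k = -3*1 + 83 = -3 + 83 = 80)
H = -103373/14800 (H = -7 + ((1/185)*227)/80 = -7 + (227/185)*(1/80) = -7 + 227/14800 = -103373/14800 ≈ -6.9847)
1/H = 1/(-103373/14800) = -14800/103373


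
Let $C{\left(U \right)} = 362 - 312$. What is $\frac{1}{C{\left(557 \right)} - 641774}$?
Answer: $- \frac{1}{641724} \approx -1.5583 \cdot 10^{-6}$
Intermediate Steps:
$C{\left(U \right)} = 50$ ($C{\left(U \right)} = 362 - 312 = 50$)
$\frac{1}{C{\left(557 \right)} - 641774} = \frac{1}{50 - 641774} = \frac{1}{-641724} = - \frac{1}{641724}$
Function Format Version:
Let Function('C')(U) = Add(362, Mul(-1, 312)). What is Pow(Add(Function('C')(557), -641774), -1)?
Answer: Rational(-1, 641724) ≈ -1.5583e-6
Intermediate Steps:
Function('C')(U) = 50 (Function('C')(U) = Add(362, -312) = 50)
Pow(Add(Function('C')(557), -641774), -1) = Pow(Add(50, -641774), -1) = Pow(-641724, -1) = Rational(-1, 641724)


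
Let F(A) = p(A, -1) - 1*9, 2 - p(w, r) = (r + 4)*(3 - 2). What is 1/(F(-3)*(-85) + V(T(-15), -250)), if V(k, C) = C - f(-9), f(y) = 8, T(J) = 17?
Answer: 1/592 ≈ 0.0016892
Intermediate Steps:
p(w, r) = -2 - r (p(w, r) = 2 - (r + 4)*(3 - 2) = 2 - (4 + r) = 2 + (-4 - r) = -2 - r)
F(A) = -10 (F(A) = (-2 - 1*(-1)) - 1*9 = (-2 + 1) - 9 = -1 - 9 = -10)
V(k, C) = -8 + C (V(k, C) = C - 1*8 = C - 8 = -8 + C)
1/(F(-3)*(-85) + V(T(-15), -250)) = 1/(-10*(-85) + (-8 - 250)) = 1/(850 - 258) = 1/592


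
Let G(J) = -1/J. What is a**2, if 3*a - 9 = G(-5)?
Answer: 2116/225 ≈ 9.4044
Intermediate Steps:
a = 46/15 (a = 3 + (-1/(-5))/3 = 3 + (-1*(-1/5))/3 = 3 + (1/3)*(1/5) = 3 + 1/15 = 46/15 ≈ 3.0667)
a**2 = (46/15)**2 = 2116/225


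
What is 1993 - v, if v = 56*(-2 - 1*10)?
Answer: 2665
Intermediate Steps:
v = -672 (v = 56*(-2 - 10) = 56*(-12) = -672)
1993 - v = 1993 - 1*(-672) = 1993 + 672 = 2665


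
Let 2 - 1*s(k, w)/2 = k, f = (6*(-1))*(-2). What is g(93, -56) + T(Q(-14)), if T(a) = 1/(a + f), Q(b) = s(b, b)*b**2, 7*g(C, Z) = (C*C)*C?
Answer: 5054579395/43988 ≈ 1.1491e+5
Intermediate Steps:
f = 12 (f = -6*(-2) = 12)
s(k, w) = 4 - 2*k
g(C, Z) = C**3/7 (g(C, Z) = ((C*C)*C)/7 = (C**2*C)/7 = C**3/7)
Q(b) = b**2*(4 - 2*b) (Q(b) = (4 - 2*b)*b**2 = b**2*(4 - 2*b))
T(a) = 1/(12 + a) (T(a) = 1/(a + 12) = 1/(12 + a))
g(93, -56) + T(Q(-14)) = (1/7)*93**3 + 1/(12 + 2*(-14)**2*(2 - 1*(-14))) = (1/7)*804357 + 1/(12 + 2*196*(2 + 14)) = 804357/7 + 1/(12 + 2*196*16) = 804357/7 + 1/(12 + 6272) = 804357/7 + 1/6284 = 5054579395/43988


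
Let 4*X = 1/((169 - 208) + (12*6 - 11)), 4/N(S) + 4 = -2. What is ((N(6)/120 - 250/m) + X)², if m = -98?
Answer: 246142000129/37651521600 ≈ 6.5374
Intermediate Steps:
N(S) = -⅔ (N(S) = 4/(-4 - 2) = 4/(-6) = 4*(-⅙) = -⅔)
X = 1/88 (X = 1/(4*((169 - 208) + (12*6 - 11))) = 1/(4*(-39 + (72 - 11))) = 1/(4*(-39 + 61)) = (¼)/22 = (¼)*(1/22) = 1/88 ≈ 0.011364)
((N(6)/120 - 250/m) + X)² = ((-⅔/120 - 250/(-98)) + 1/88)² = ((-⅔*1/120 - 250*(-1/98)) + 1/88)² = ((-1/180 + 125/49) + 1/88)² = (22451/8820 + 1/88)² = (496127/194040)² = 246142000129/37651521600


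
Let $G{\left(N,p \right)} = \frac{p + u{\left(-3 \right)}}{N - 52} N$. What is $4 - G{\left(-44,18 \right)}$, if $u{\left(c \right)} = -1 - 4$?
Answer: $- \frac{47}{24} \approx -1.9583$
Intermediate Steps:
$u{\left(c \right)} = -5$
$G{\left(N,p \right)} = \frac{N \left(-5 + p\right)}{-52 + N}$ ($G{\left(N,p \right)} = \frac{p - 5}{N - 52} N = \frac{-5 + p}{-52 + N} N = \frac{N \left(-5 + p\right)}{-52 + N}$)
$4 - G{\left(-44,18 \right)} = 4 - - \frac{44 \left(-5 + 18\right)}{-52 - 44} = 4 - \left(-44\right) \frac{1}{-96} \cdot 13 = 4 - \left(-44\right) \left(- \frac{1}{96}\right) 13 = 4 - \frac{143}{24} = - \frac{47}{24}$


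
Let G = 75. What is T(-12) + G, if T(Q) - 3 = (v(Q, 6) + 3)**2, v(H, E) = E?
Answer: 159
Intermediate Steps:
T(Q) = 84 (T(Q) = 3 + (6 + 3)**2 = 3 + 9**2 = 3 + 81 = 84)
T(-12) + G = 84 + 75 = 159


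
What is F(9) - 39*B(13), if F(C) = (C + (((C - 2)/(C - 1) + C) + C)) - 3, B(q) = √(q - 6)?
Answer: 199/8 - 39*√7 ≈ -78.309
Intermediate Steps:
B(q) = √(-6 + q)
F(C) = -3 + 3*C + (-2 + C)/(-1 + C) (F(C) = (C + (((-2 + C)/(-1 + C) + C) + C)) - 3 = (C + ((C + (-2 + C)/(-1 + C)) + C)) - 3 = (C + (2*C + (-2 + C)/(-1 + C))) - 3 = (3*C + (-2 + C)/(-1 + C)) - 3 = -3 + 3*C + (-2 + C)/(-1 + C))
F(9) - 39*B(13) = (1 - 5*9 + 3*9²)/(-1 + 9) - 39*√(-6 + 13) = (1 - 45 + 3*81)/8 - 39*√7 = (1 - 45 + 243)/8 - 39*√7 = (⅛)*199 - 39*√7 = 199/8 - 39*√7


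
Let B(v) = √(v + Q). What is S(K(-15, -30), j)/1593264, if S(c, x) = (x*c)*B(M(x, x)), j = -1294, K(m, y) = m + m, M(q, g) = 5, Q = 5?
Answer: 3235*√10/132772 ≈ 0.077049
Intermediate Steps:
K(m, y) = 2*m
B(v) = √(5 + v) (B(v) = √(v + 5) = √(5 + v))
S(c, x) = c*x*√10 (S(c, x) = (x*c)*√(5 + 5) = (c*x)*√10 = c*x*√10)
S(K(-15, -30), j)/1593264 = ((2*(-15))*(-1294)*√10)/1593264 = -30*(-1294)*√10*(1/1593264) = (38820*√10)*(1/1593264) = 3235*√10/132772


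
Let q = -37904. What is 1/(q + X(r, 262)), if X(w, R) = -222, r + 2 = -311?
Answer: -1/38126 ≈ -2.6229e-5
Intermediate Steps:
r = -313 (r = -2 - 311 = -313)
1/(q + X(r, 262)) = 1/(-37904 - 222) = 1/(-38126) = -1/38126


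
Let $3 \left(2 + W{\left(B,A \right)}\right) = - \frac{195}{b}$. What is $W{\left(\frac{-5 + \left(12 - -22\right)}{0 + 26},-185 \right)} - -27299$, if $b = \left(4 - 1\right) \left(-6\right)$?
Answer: $\frac{491411}{18} \approx 27301.0$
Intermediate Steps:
$b = -18$ ($b = 3 \left(-6\right) = -18$)
$W{\left(B,A \right)} = \frac{29}{18}$ ($W{\left(B,A \right)} = -2 + \frac{\left(-195\right) \frac{1}{-18}}{3} = -2 + \frac{\left(-195\right) \left(- \frac{1}{18}\right)}{3} = -2 + \frac{1}{3} \cdot \frac{65}{6} = -2 + \frac{65}{18} = \frac{29}{18}$)
$W{\left(\frac{-5 + \left(12 - -22\right)}{0 + 26},-185 \right)} - -27299 = \frac{29}{18} - -27299 = \frac{29}{18} + 27299 = \frac{491411}{18}$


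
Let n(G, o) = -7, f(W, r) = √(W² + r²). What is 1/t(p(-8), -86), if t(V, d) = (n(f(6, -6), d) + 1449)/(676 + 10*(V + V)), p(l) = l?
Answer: 258/721 ≈ 0.35784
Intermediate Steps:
t(V, d) = 1442/(676 + 20*V) (t(V, d) = (-7 + 1449)/(676 + 10*(V + V)) = 1442/(676 + 10*(2*V)) = 1442/(676 + 20*V))
1/t(p(-8), -86) = 1/(721/(2*(169 + 5*(-8)))) = 1/(721/(2*(169 - 40))) = 1/((721/2)/129) = 1/((721/2)*(1/129)) = 1/(721/258) = 258/721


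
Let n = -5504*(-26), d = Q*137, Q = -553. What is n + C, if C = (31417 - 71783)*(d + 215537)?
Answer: -5642054912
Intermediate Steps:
d = -75761 (d = -553*137 = -75761)
n = 143104
C = -5642198016 (C = (31417 - 71783)*(-75761 + 215537) = -40366*139776 = -5642198016)
n + C = 143104 - 5642198016 = -5642054912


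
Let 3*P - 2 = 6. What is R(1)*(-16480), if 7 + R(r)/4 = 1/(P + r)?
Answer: 4878080/11 ≈ 4.4346e+5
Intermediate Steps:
P = 8/3 (P = 2/3 + (1/3)*6 = 2/3 + 2 = 8/3 ≈ 2.6667)
R(r) = -28 + 4/(8/3 + r)
R(1)*(-16480) = (4*(-53 - 21*1)/(8 + 3*1))*(-16480) = (4*(-53 - 21)/(8 + 3))*(-16480) = (4*(-74)/11)*(-16480) = (4*(1/11)*(-74))*(-16480) = -296/11*(-16480) = 4878080/11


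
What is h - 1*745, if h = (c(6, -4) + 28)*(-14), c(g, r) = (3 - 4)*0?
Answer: -1137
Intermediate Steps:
c(g, r) = 0 (c(g, r) = -1*0 = 0)
h = -392 (h = (0 + 28)*(-14) = 28*(-14) = -392)
h - 1*745 = -392 - 1*745 = -392 - 745 = -1137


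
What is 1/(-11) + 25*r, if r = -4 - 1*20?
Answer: -6601/11 ≈ -600.09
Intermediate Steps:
r = -24 (r = -4 - 20 = -24)
1/(-11) + 25*r = 1/(-11) + 25*(-24) = -1/11 - 600 = -6601/11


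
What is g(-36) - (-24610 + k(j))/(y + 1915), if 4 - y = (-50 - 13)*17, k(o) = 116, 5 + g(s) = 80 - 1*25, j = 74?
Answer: 86997/1495 ≈ 58.192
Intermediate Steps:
g(s) = 50 (g(s) = -5 + (80 - 1*25) = -5 + (80 - 25) = -5 + 55 = 50)
y = 1075 (y = 4 - (-50 - 13)*17 = 4 - (-63)*17 = 4 - 1*(-1071) = 4 + 1071 = 1075)
g(-36) - (-24610 + k(j))/(y + 1915) = 50 - (-24610 + 116)/(1075 + 1915) = 50 - (-24494)/2990 = 50 - 1*(-12247/1495) = 50 + 12247/1495 = 86997/1495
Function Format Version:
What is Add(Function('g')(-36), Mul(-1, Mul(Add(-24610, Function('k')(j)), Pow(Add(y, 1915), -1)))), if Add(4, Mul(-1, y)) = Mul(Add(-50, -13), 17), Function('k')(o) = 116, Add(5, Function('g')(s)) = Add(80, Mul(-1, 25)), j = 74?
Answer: Rational(86997, 1495) ≈ 58.192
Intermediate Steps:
Function('g')(s) = 50 (Function('g')(s) = Add(-5, Add(80, Mul(-1, 25))) = Add(-5, Add(80, -25)) = Add(-5, 55) = 50)
y = 1075 (y = Add(4, Mul(-1, Mul(Add(-50, -13), 17))) = Add(4, Mul(-1, Mul(-63, 17))) = Add(4, Mul(-1, -1071)) = Add(4, 1071) = 1075)
Add(Function('g')(-36), Mul(-1, Mul(Add(-24610, Function('k')(j)), Pow(Add(y, 1915), -1)))) = Add(50, Mul(-1, Mul(Add(-24610, 116), Pow(Add(1075, 1915), -1)))) = Add(50, Mul(-1, Mul(-24494, Pow(2990, -1)))) = Add(50, Mul(-1, Mul(-24494, Rational(1, 2990)))) = Add(50, Mul(-1, Rational(-12247, 1495))) = Add(50, Rational(12247, 1495)) = Rational(86997, 1495)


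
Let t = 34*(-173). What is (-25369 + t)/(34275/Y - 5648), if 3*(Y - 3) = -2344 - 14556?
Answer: 527860641/95503193 ≈ 5.5272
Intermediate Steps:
t = -5882
Y = -16891/3 (Y = 3 + (-2344 - 14556)/3 = 3 + (1/3)*(-16900) = 3 - 16900/3 = -16891/3 ≈ -5630.3)
(-25369 + t)/(34275/Y - 5648) = (-25369 - 5882)/(34275/(-16891/3) - 5648) = -31251/(34275*(-3/16891) - 5648) = -31251/(-102825/16891 - 5648) = -31251/(-95503193/16891) = -31251*(-16891/95503193) = 527860641/95503193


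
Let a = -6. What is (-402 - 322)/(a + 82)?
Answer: -181/19 ≈ -9.5263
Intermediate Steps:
(-402 - 322)/(a + 82) = (-402 - 322)/(-6 + 82) = -724/76 = -724*1/76 = -181/19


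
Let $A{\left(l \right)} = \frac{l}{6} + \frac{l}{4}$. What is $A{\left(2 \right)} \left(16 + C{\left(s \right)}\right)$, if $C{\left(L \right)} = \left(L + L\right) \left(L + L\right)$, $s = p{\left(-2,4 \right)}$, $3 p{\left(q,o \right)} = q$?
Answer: $\frac{400}{27} \approx 14.815$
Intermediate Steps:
$p{\left(q,o \right)} = \frac{q}{3}$
$s = - \frac{2}{3}$ ($s = \frac{1}{3} \left(-2\right) = - \frac{2}{3} \approx -0.66667$)
$A{\left(l \right)} = \frac{5 l}{12}$ ($A{\left(l \right)} = l \frac{1}{6} + l \frac{1}{4} = \frac{l}{6} + \frac{l}{4} = \frac{5 l}{12}$)
$C{\left(L \right)} = 4 L^{2}$ ($C{\left(L \right)} = 2 L 2 L = 4 L^{2}$)
$A{\left(2 \right)} \left(16 + C{\left(s \right)}\right) = \frac{5}{12} \cdot 2 \left(16 + 4 \left(- \frac{2}{3}\right)^{2}\right) = \frac{5 \left(16 + 4 \cdot \frac{4}{9}\right)}{6} = \frac{5 \left(16 + \frac{16}{9}\right)}{6} = \frac{5}{6} \cdot \frac{160}{9} = \frac{400}{27}$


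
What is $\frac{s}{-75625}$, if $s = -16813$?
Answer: $\frac{16813}{75625} \approx 0.22232$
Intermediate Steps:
$\frac{s}{-75625} = - \frac{16813}{-75625} = \left(-16813\right) \left(- \frac{1}{75625}\right) = \frac{16813}{75625}$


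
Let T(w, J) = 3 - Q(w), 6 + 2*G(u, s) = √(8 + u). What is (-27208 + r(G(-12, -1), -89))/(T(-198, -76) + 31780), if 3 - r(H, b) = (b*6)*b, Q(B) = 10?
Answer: -74731/31773 ≈ -2.3520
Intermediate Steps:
G(u, s) = -3 + √(8 + u)/2
r(H, b) = 3 - 6*b² (r(H, b) = 3 - b*6*b = 3 - 6*b*b = 3 - 6*b²)
T(w, J) = -7 (T(w, J) = 3 - 1*10 = 3 - 10 = -7)
(-27208 + r(G(-12, -1), -89))/(T(-198, -76) + 31780) = (-27208 + (3 - 6*(-89)²))/(-7 + 31780) = (-27208 + (3 - 6*7921))/31773 = (-27208 + (3 - 47526))*(1/31773) = (-27208 - 47523)*(1/31773) = -74731*1/31773 = -74731/31773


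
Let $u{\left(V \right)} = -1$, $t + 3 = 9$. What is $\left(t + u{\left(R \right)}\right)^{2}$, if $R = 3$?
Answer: $25$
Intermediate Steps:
$t = 6$ ($t = -3 + 9 = 6$)
$\left(t + u{\left(R \right)}\right)^{2} = \left(6 - 1\right)^{2} = 5^{2} = 25$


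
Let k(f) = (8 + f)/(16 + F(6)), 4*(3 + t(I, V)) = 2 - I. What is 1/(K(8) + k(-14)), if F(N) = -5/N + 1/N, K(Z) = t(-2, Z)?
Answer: -23/55 ≈ -0.41818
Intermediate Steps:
t(I, V) = -5/2 - I/4 (t(I, V) = -3 + (2 - I)/4 = -3 + (½ - I/4) = -5/2 - I/4)
K(Z) = -2 (K(Z) = -5/2 - ¼*(-2) = -5/2 + ½ = -2)
F(N) = -4/N (F(N) = -5/N + 1/N = -4/N)
k(f) = 12/23 + 3*f/46 (k(f) = (8 + f)/(16 - 4/6) = (8 + f)/(16 - 4*⅙) = (8 + f)/(16 - ⅔) = (8 + f)/(46/3) = (8 + f)*(3/46) = 12/23 + 3*f/46)
1/(K(8) + k(-14)) = 1/(-2 + (12/23 + (3/46)*(-14))) = 1/(-2 + (12/23 - 21/23)) = 1/(-2 - 9/23) = 1/(-55/23) = -23/55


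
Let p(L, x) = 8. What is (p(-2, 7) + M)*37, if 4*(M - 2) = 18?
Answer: 1073/2 ≈ 536.50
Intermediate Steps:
M = 13/2 (M = 2 + (¼)*18 = 2 + 9/2 = 13/2 ≈ 6.5000)
(p(-2, 7) + M)*37 = (8 + 13/2)*37 = (29/2)*37 = 1073/2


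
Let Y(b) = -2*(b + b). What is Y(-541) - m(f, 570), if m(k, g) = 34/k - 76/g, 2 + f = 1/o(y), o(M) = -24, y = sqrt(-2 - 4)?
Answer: 1602878/735 ≈ 2180.8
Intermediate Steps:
y = I*sqrt(6) (y = sqrt(-6) = I*sqrt(6) ≈ 2.4495*I)
Y(b) = -4*b
f = -49/24 (f = -2 + 1/(-24) = -2 - 1/24 = -49/24 ≈ -2.0417)
m(k, g) = -76/g + 34/k
Y(-541) - m(f, 570) = -4*(-541) - (-76/570 + 34/(-49/24)) = 2164 - (-76*1/570 + 34*(-24/49)) = 2164 - (-2/15 - 816/49) = 2164 - 1*(-12338/735) = 2164 + 12338/735 = 1602878/735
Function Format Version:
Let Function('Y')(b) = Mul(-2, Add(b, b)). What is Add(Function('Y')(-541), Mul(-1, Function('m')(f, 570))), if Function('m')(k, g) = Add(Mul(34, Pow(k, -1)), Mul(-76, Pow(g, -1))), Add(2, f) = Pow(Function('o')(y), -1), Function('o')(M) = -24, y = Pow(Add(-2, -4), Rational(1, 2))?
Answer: Rational(1602878, 735) ≈ 2180.8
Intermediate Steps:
y = Mul(I, Pow(6, Rational(1, 2))) (y = Pow(-6, Rational(1, 2)) = Mul(I, Pow(6, Rational(1, 2))) ≈ Mul(2.4495, I))
Function('Y')(b) = Mul(-4, b) (Function('Y')(b) = Mul(-2, Mul(2, b)) = Mul(-4, b))
f = Rational(-49, 24) (f = Add(-2, Pow(-24, -1)) = Add(-2, Rational(-1, 24)) = Rational(-49, 24) ≈ -2.0417)
Function('m')(k, g) = Add(Mul(-76, Pow(g, -1)), Mul(34, Pow(k, -1)))
Add(Function('Y')(-541), Mul(-1, Function('m')(f, 570))) = Add(Mul(-4, -541), Mul(-1, Add(Mul(-76, Pow(570, -1)), Mul(34, Pow(Rational(-49, 24), -1))))) = Add(2164, Mul(-1, Add(Mul(-76, Rational(1, 570)), Mul(34, Rational(-24, 49))))) = Add(2164, Mul(-1, Add(Rational(-2, 15), Rational(-816, 49)))) = Add(2164, Mul(-1, Rational(-12338, 735))) = Add(2164, Rational(12338, 735)) = Rational(1602878, 735)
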